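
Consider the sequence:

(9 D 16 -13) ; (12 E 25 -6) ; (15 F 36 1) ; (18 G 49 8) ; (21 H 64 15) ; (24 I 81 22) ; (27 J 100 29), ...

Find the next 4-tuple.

(30 K 121 36)

First coordinate — +3 each step: 9, 12, 15, 18, 21, 24, 27 → 30.
Letter: letters move forward 1 place in the alphabet, so D, E, F, G, H, I, J → K.
Third coordinate: perfect squares: 4², 5², 6², …; 16, 25, 36, 49, 64, 81, 100 → 121.
Fourth coordinate: -13, -6, 1, 8, 15, 22, 29 → 36 (+7 each step).
Combining the parts gives (30 K 121 36).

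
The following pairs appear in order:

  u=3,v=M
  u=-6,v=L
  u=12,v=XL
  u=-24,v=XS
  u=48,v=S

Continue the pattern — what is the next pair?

U: ×(-2) each step, so 3, -6, 12, -24, 48 → -96.
For the v, runs through clothing sizes XS→XL: M, L, XL, XS, S → M.
So the next pair is u=-96,v=M.

u=-96,v=M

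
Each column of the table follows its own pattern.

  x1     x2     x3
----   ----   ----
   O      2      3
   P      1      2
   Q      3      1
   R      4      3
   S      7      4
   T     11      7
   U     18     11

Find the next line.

For the column x1, letters move forward 1 place in the alphabet: O, P, Q, R, S, T, U → V.
Column x2: each term is the sum of the two before it; 2, 1, 3, 4, 7, 11, 18 → 29.
Column x3 — always the previous value of the column x2: 3, 2, 1, 3, 4, 7, 11 → 18.
Combining the parts gives V  29  18.

V  29  18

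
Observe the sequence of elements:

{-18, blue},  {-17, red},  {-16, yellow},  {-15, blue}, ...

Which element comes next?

{-14, red}

For the first coordinate, +1 each step: -18, -17, -16, -15 → -14.
Colour goes blue, red, yellow, blue → red (repeats blue → red → yellow).
Combining the parts gives {-14, red}.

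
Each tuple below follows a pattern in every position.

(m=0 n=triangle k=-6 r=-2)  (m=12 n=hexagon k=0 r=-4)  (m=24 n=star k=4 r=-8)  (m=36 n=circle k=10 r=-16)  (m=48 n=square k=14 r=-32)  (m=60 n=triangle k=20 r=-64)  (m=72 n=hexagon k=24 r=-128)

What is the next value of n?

M goes 0, 12, 24, 36, 48, 60, 72 → 84 (+12 each step).
N — repeats triangle → hexagon → star → circle → square: triangle, hexagon, star, circle, square, triangle, hexagon → star.
K: -6, 0, 4, 10, 14, 20, 24 → 30 (alternating steps +6, +4, +6, +4, …).
R: -2, -4, -8, -16, -32, -64, -128 → -256 (×2 each step).

star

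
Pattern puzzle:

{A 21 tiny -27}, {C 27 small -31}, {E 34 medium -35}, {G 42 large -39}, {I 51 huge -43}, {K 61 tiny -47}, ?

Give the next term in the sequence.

Letter: A, C, E, G, I, K → M (letters move forward 2 places in the alphabet).
Second value goes 21, 27, 34, 42, 51, 61 → 72 (differences are 6, 7, 8, … (increasing by 1 each time)).
Size: tiny, small, medium, large, huge, tiny → small (repeats tiny → small → medium → large → huge).
Fourth value — −4 each step: -27, -31, -35, -39, -43, -47 → -51.
So the next term is {M 72 small -51}.

{M 72 small -51}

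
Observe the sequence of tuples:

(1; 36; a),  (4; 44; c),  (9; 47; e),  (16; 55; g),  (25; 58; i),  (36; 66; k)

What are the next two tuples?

(49; 69; m), (64; 77; o)

First coordinate — perfect squares: 1², 2², 3², …: 1, 4, 9, 16, 25, 36 → 49 → 64.
Second coordinate: 36, 44, 47, 55, 58, 66 → 69 → 77 (alternating steps +8, +3, +8, +3, …).
Letter: letters move forward 2 places in the alphabet, so a, c, e, g, i, k → m → o.
So the next two tuples are (49; 69; m) and (64; 77; o).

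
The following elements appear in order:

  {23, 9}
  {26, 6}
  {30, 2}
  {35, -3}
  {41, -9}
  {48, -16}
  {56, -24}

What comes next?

{65, -33}

First component: 23, 26, 30, 35, 41, 48, 56 → 65 (differences are 3, 4, 5, … (increasing by 1 each time)).
Second component: 9, 6, 2, -3, -9, -16, -24 → -33 (together with the first component always sums to 32).
Putting it together: {65, -33}.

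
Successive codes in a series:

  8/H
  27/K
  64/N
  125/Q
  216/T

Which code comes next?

343/W

First component goes 8, 27, 64, 125, 216 → 343 (perfect cubes: 2³, 3³, 4³, …).
Letter: letters move forward 3 places in the alphabet, so H, K, N, Q, T → W.
Combining the parts gives 343/W.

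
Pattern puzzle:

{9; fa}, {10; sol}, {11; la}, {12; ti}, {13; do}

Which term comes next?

For the first slot, +1 each step: 9, 10, 11, 12, 13 → 14.
Note: runs through the solfège scale do→ti; fa, sol, la, ti, do → re.
So the next term is {14; re}.

{14; re}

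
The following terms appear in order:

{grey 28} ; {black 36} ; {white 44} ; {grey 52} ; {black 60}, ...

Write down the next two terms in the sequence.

{white 68}, {grey 76}

Shade: repeats grey → black → white; grey, black, white, grey, black → white → grey.
Second part: +8 each step; 28, 36, 44, 52, 60 → 68 → 76.
Putting the parts together: {white 68} and then {grey 76}.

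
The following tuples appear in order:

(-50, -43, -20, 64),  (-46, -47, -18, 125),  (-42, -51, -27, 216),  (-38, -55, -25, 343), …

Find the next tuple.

(-34, -59, -34, 512)

First entry — +4 each step: -50, -46, -42, -38 → -34.
Second entry — −4 each step: -43, -47, -51, -55 → -59.
Third entry — alternating steps +2, −9, +2, −9, …: -20, -18, -27, -25 → -34.
Fourth entry: perfect cubes: 4³, 5³, 6³, …; 64, 125, 216, 343 → 512.
Putting it together: (-34, -59, -34, 512).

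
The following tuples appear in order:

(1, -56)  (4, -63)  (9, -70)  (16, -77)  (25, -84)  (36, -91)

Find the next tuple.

For the first entry, perfect squares: 1², 2², 3², …: 1, 4, 9, 16, 25, 36 → 49.
For the second entry, −7 each step: -56, -63, -70, -77, -84, -91 → -98.
Combining the parts gives (49, -98).

(49, -98)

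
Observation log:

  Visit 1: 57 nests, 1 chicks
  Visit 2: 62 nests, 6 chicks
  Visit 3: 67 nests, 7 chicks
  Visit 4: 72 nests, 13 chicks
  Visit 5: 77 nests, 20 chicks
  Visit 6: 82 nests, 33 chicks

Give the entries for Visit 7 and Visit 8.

Nests: +5 each step, so 57, 62, 67, 72, 77, 82 → 87 → 92.
Chicks — each term is the sum of the two before it: 1, 6, 7, 13, 20, 33 → 53 → 86.
Putting the parts together: 87 nests, 53 chicks and then 92 nests, 86 chicks.

87 nests, 53 chicks; 92 nests, 86 chicks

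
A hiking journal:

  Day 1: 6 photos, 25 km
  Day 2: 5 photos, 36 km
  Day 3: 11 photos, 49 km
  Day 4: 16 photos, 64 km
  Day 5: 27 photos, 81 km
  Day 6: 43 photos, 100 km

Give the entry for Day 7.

For the photos, each term is the sum of the two before it: 6, 5, 11, 16, 27, 43 → 70.
Km goes 25, 36, 49, 64, 81, 100 → 121 (perfect squares: 5², 6², 7², …).
So the next line is 70 photos, 121 km.

70 photos, 121 km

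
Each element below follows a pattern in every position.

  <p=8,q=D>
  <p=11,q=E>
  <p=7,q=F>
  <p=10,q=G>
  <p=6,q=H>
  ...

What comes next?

<p=9,q=I>

P: alternating steps +3, −4, +3, −4, …, so 8, 11, 7, 10, 6 → 9.
Q: letters move forward 1 place in the alphabet, so D, E, F, G, H → I.
So the next element is <p=9,q=I>.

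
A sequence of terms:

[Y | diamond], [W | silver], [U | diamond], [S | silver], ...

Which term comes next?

[Q | diamond]

Letter: letters move back 2 places in the alphabet, so Y, W, U, S → Q.
For the rank, alternates diamond ↔ silver: diamond, silver, diamond, silver → diamond.
Combining the parts gives [Q | diamond].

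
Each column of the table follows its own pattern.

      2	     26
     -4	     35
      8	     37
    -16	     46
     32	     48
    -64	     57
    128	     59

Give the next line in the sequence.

First component: ×(-2) each step, so 2, -4, 8, -16, 32, -64, 128 → -256.
Second component goes 26, 35, 37, 46, 48, 57, 59 → 68 (alternating steps +9, +2, +9, +2, …).
Putting it together: -256  68.

-256  68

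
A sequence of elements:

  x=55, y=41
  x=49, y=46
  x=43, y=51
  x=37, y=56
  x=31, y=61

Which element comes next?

X goes 55, 49, 43, 37, 31 → 25 (−6 each step).
Y goes 41, 46, 51, 56, 61 → 66 (+5 each step).
Putting it together: x=25, y=66.

x=25, y=66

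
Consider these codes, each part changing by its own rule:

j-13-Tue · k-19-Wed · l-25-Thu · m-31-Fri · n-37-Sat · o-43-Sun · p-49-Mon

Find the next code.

q-55-Tue

For the letter, letters move forward 1 place in the alphabet: j, k, l, m, n, o, p → q.
Second component goes 13, 19, 25, 31, 37, 43, 49 → 55 (+6 each step).
Day: runs through the weekdays Mon→Sun, so Tue, Wed, Thu, Fri, Sat, Sun, Mon → Tue.
So the next code is q-55-Tue.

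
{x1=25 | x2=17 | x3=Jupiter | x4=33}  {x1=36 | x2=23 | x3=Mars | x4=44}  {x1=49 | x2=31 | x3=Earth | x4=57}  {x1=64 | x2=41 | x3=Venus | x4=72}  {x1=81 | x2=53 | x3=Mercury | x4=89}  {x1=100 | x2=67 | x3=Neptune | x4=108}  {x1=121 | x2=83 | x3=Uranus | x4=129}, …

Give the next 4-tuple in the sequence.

X1 goes 25, 36, 49, 64, 81, 100, 121 → 144 (perfect squares: 5², 6², 7², …).
X2: differences are 6, 8, 10, … (increasing by 2 each time), so 17, 23, 31, 41, 53, 67, 83 → 101.
X3: runs backward through the planets Mercury→Neptune, so Jupiter, Mars, Earth, Venus, Mercury, Neptune, Uranus → Saturn.
X4 — always 8 more than the x1: 33, 44, 57, 72, 89, 108, 129 → 152.
Combining the parts gives {x1=144 | x2=101 | x3=Saturn | x4=152}.

{x1=144 | x2=101 | x3=Saturn | x4=152}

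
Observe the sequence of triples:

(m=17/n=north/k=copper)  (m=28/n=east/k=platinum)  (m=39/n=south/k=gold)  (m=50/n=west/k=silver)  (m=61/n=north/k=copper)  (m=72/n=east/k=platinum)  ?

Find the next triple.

M goes 17, 28, 39, 50, 61, 72 → 83 (+11 each step).
N — repeats north → east → south → west: north, east, south, west, north, east → south.
For the k, repeats copper → platinum → gold → silver: copper, platinum, gold, silver, copper, platinum → gold.
So the next triple is (m=83/n=south/k=gold).

(m=83/n=south/k=gold)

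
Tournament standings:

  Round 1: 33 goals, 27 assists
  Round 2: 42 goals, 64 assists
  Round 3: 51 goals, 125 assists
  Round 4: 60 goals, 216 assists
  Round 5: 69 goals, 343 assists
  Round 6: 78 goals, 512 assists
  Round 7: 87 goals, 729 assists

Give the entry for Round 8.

96 goals, 1000 assists

Goals: +9 each step, so 33, 42, 51, 60, 69, 78, 87 → 96.
Assists: 27, 64, 125, 216, 343, 512, 729 → 1000 (perfect cubes: 3³, 4³, 5³, …).
Putting it together: 96 goals, 1000 assists.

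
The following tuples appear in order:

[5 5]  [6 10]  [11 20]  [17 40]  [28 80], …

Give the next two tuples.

[45 160], [73 320]

First coordinate — each term is the sum of the two before it: 5, 6, 11, 17, 28 → 45 → 73.
Second coordinate: 5, 10, 20, 40, 80 → 160 → 320 (×2 each step).
Putting the parts together: [45 160] and then [73 320].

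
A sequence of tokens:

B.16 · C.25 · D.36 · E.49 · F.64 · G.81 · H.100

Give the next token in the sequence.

Letter goes B, C, D, E, F, G, H → I (letters move forward 1 place in the alphabet).
Second component: perfect squares: 4², 5², 6², …, so 16, 25, 36, 49, 64, 81, 100 → 121.
Combining the parts gives I.121.

I.121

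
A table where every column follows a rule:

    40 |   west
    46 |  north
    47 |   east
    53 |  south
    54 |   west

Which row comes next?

60  north

First component: 40, 46, 47, 53, 54 → 60 (alternating steps +6, +1, +6, +1, …).
Direction: repeats west → north → east → south; west, north, east, south, west → north.
Combining the parts gives 60  north.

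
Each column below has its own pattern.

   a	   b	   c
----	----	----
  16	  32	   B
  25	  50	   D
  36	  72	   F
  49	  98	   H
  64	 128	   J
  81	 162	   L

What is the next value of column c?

Column a goes 16, 25, 36, 49, 64, 81 → 100 (perfect squares: 4², 5², 6², …).
Column b — always 2 × the column a: 32, 50, 72, 98, 128, 162 → 200.
Column c: letters move forward 2 places in the alphabet, so B, D, F, H, J, L → N.

N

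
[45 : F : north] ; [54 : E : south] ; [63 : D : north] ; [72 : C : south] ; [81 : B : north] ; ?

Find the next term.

First part: +9 each step, so 45, 54, 63, 72, 81 → 90.
Letter goes F, E, D, C, B → A (letters move back 1 place in the alphabet).
Direction: alternates north ↔ south, so north, south, north, south, north → south.
So the next term is [90 : A : south].

[90 : A : south]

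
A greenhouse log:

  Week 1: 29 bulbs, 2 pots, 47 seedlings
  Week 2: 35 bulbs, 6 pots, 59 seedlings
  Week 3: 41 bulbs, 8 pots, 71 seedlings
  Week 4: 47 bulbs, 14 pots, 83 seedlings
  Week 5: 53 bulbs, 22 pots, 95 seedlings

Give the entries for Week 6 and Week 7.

Bulbs goes 29, 35, 41, 47, 53 → 59 → 65 (+6 each step).
Pots: each term is the sum of the two before it, so 2, 6, 8, 14, 22 → 36 → 58.
Seedlings: 47, 59, 71, 83, 95 → 107 → 119 (+12 each step).
Putting the parts together: 59 bulbs, 36 pots, 107 seedlings and then 65 bulbs, 58 pots, 119 seedlings.

59 bulbs, 36 pots, 107 seedlings; 65 bulbs, 58 pots, 119 seedlings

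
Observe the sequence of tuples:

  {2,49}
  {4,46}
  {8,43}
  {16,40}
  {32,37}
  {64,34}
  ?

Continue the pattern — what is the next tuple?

For the first part, ×2 each step: 2, 4, 8, 16, 32, 64 → 128.
Second part: 49, 46, 43, 40, 37, 34 → 31 (−3 each step).
Combining the parts gives {128,31}.

{128,31}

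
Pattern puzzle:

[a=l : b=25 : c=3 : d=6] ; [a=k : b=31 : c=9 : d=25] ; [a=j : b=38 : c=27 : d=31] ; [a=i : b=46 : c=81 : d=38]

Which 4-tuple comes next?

[a=h : b=55 : c=243 : d=46]

For the a, letters move back 1 place in the alphabet: l, k, j, i → h.
B — differences are 6, 7, 8, … (increasing by 1 each time): 25, 31, 38, 46 → 55.
C: 3, 9, 27, 81 → 243 (×3 each step).
D goes 6, 25, 31, 38 → 46 (always the previous value of the b).
So the next 4-tuple is [a=h : b=55 : c=243 : d=46].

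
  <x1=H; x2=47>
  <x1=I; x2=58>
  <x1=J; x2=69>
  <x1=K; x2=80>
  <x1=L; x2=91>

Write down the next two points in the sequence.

X1 — letters move forward 1 place in the alphabet: H, I, J, K, L → M → N.
X2 — +11 each step: 47, 58, 69, 80, 91 → 102 → 113.
Putting the parts together: <x1=M; x2=102> and then <x1=N; x2=113>.

<x1=M; x2=102>, <x1=N; x2=113>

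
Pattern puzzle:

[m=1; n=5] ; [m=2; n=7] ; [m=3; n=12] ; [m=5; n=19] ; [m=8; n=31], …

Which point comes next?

M: each term is the sum of the two before it, so 1, 2, 3, 5, 8 → 13.
For the n, each term is the sum of the two before it: 5, 7, 12, 19, 31 → 50.
Combining the parts gives [m=13; n=50].

[m=13; n=50]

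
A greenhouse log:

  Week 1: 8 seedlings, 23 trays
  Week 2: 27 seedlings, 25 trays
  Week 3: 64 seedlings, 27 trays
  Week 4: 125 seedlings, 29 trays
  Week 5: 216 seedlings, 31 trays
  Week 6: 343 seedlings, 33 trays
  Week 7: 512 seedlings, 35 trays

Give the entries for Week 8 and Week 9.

Seedlings: perfect cubes: 2³, 3³, 4³, …, so 8, 27, 64, 125, 216, 343, 512 → 729 → 1000.
Trays: 23, 25, 27, 29, 31, 33, 35 → 37 → 39 (+2 each step).
Putting the parts together: 729 seedlings, 37 trays and then 1000 seedlings, 39 trays.

729 seedlings, 37 trays; 1000 seedlings, 39 trays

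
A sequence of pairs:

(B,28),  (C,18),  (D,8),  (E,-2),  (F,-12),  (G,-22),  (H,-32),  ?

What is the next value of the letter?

I

Letter: B, C, D, E, F, G, H → I (letters move forward 1 place in the alphabet).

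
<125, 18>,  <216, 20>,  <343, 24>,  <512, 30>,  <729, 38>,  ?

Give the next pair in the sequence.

First value: perfect cubes: 5³, 6³, 7³, …, so 125, 216, 343, 512, 729 → 1000.
Second value: differences are 2, 4, 6, … (increasing by 2 each time); 18, 20, 24, 30, 38 → 48.
Combining the parts gives <1000, 48>.

<1000, 48>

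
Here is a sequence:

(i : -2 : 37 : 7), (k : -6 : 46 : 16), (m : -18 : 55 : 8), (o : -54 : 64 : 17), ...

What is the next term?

(q : -162 : 73 : 9)

Letter: i, k, m, o → q (letters move forward 2 places in the alphabet).
Second component: ×3 each step, so -2, -6, -18, -54 → -162.
Third component: +9 each step, so 37, 46, 55, 64 → 73.
Fourth component: 7, 16, 8, 17 → 9 (alternating steps +9, −8, +9, −8, …).
Combining the parts gives (q : -162 : 73 : 9).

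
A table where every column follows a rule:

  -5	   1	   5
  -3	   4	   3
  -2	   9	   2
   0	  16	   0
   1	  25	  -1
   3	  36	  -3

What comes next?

4  49  -4

First component goes -5, -3, -2, 0, 1, 3 → 4 (alternating steps +2, +1, +2, +1, …).
Second component: perfect squares: 1², 2², 3², …, so 1, 4, 9, 16, 25, 36 → 49.
Third component goes 5, 3, 2, 0, -1, -3 → -4 (always the negative of the first component).
So the next line is 4  49  -4.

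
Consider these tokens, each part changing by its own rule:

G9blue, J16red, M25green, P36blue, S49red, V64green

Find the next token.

Letter goes G, J, M, P, S, V → Y (letters move forward 3 places in the alphabet).
Second component: 9, 16, 25, 36, 49, 64 → 81 (perfect squares: 3², 4², 5², …).
Colour: repeats blue → red → green, so blue, red, green, blue, red, green → blue.
Combining the parts gives Y81blue.

Y81blue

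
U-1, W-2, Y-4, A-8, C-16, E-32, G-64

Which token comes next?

I-128

Letter: U, W, Y, A, C, E, G → I (letters move forward 2 places in the alphabet, wrapping Z→A).
Second component goes 1, 2, 4, 8, 16, 32, 64 → 128 (×2 each step).
So the next token is I-128.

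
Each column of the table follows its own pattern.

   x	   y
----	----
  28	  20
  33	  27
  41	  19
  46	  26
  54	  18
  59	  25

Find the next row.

67  17

Column x goes 28, 33, 41, 46, 54, 59 → 67 (alternating steps +5, +8, +5, +8, …).
Column y — alternating steps +7, −8, +7, −8, …: 20, 27, 19, 26, 18, 25 → 17.
So the next row is 67  17.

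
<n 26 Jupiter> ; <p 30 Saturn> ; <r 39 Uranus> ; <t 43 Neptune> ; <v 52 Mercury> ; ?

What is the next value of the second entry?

56

Letter: letters move forward 2 places in the alphabet; n, p, r, t, v → x.
Second entry goes 26, 30, 39, 43, 52 → 56 (alternating steps +4, +9, +4, +9, …).
Planet goes Jupiter, Saturn, Uranus, Neptune, Mercury → Venus (runs through the planets Mercury→Neptune).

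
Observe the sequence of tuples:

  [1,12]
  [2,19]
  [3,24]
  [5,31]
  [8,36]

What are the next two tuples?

[13,43], [21,48]

For the first component, each term is the sum of the two before it: 1, 2, 3, 5, 8 → 13 → 21.
Second component — alternating steps +7, +5, +7, +5, …: 12, 19, 24, 31, 36 → 43 → 48.
Putting the parts together: [13,43] and then [21,48].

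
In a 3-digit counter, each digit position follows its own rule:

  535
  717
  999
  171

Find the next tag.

353

First digit — +2 each step, mod 10: 5, 7, 9, 1 → 3.
For the second digit, −2 each step, mod 10: 3, 1, 9, 7 → 5.
Third digit goes 5, 7, 9, 1 → 3 (+2 each step, mod 10).
So the next tag is 353.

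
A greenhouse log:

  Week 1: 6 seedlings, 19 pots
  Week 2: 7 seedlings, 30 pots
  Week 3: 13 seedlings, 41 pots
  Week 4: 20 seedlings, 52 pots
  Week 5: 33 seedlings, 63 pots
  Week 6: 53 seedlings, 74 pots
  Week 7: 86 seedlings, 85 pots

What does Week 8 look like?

139 seedlings, 96 pots

Seedlings — each term is the sum of the two before it: 6, 7, 13, 20, 33, 53, 86 → 139.
Pots: +11 each step; 19, 30, 41, 52, 63, 74, 85 → 96.
Putting it together: 139 seedlings, 96 pots.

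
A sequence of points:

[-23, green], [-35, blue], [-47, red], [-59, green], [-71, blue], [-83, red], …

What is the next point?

For the first part, −12 each step: -23, -35, -47, -59, -71, -83 → -95.
Colour: repeats green → blue → red, so green, blue, red, green, blue, red → green.
Combining the parts gives [-95, green].

[-95, green]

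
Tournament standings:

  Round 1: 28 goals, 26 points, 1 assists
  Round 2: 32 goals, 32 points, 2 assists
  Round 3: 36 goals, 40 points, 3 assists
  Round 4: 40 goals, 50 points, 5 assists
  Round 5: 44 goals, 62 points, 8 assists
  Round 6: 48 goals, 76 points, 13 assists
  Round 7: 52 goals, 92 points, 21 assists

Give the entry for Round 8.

Goals: +4 each step, so 28, 32, 36, 40, 44, 48, 52 → 56.
Points: differences are 6, 8, 10, … (increasing by 2 each time), so 26, 32, 40, 50, 62, 76, 92 → 110.
Assists: each term is the sum of the two before it, so 1, 2, 3, 5, 8, 13, 21 → 34.
Putting it together: 56 goals, 110 points, 34 assists.

56 goals, 110 points, 34 assists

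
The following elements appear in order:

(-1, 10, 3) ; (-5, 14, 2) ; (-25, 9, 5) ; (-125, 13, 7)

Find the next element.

First value — ×5 each step: -1, -5, -25, -125 → -625.
Second value — alternating steps +4, −5, +4, −5, …: 10, 14, 9, 13 → 8.
Third value: each term is the sum of the two before it; 3, 2, 5, 7 → 12.
So the next element is (-625, 8, 12).

(-625, 8, 12)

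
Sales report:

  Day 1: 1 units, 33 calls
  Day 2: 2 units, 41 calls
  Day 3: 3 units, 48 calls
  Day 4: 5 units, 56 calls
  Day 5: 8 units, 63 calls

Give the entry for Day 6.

Units: each term is the sum of the two before it, so 1, 2, 3, 5, 8 → 13.
Calls: 33, 41, 48, 56, 63 → 71 (alternating steps +8, +7, +8, +7, …).
So the next line is 13 units, 71 calls.

13 units, 71 calls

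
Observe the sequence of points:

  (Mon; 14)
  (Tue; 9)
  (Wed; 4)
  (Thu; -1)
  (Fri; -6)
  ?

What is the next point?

Day goes Mon, Tue, Wed, Thu, Fri → Sat (runs through the weekdays Mon→Sun).
Second value goes 14, 9, 4, -1, -6 → -11 (−5 each step).
Combining the parts gives (Sat; -11).

(Sat; -11)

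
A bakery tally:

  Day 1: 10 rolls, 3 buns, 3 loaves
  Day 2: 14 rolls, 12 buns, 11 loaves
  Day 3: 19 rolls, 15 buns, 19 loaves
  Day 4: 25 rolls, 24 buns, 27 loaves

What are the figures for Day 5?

32 rolls, 27 buns, 35 loaves

Rolls: 10, 14, 19, 25 → 32 (differences are 4, 5, 6, … (increasing by 1 each time)).
Buns — alternating steps +9, +3, +9, +3, …: 3, 12, 15, 24 → 27.
Loaves: +8 each step; 3, 11, 19, 27 → 35.
So the next line is 32 rolls, 27 buns, 35 loaves.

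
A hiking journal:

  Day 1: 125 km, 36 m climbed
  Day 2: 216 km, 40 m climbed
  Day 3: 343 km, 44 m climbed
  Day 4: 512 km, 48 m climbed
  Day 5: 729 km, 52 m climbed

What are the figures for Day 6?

Km — perfect cubes: 5³, 6³, 7³, …: 125, 216, 343, 512, 729 → 1000.
For the m climbed, +4 each step: 36, 40, 44, 48, 52 → 56.
Putting it together: 1000 km, 56 m climbed.

1000 km, 56 m climbed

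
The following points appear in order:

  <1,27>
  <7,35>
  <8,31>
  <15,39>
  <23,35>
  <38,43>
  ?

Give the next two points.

First coordinate: each term is the sum of the two before it; 1, 7, 8, 15, 23, 38 → 61 → 99.
Second coordinate goes 27, 35, 31, 39, 35, 43 → 39 → 47 (alternating steps +8, −4, +8, −4, …).
So the next two points are <61,39> and <99,47>.

<61,39>, <99,47>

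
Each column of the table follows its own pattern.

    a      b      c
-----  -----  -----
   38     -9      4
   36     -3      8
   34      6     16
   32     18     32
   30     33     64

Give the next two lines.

28  51  128; 26  72  256

For the column a, −2 each step: 38, 36, 34, 32, 30 → 28 → 26.
Column b: differences are 6, 9, 12, … (increasing by 3 each time); -9, -3, 6, 18, 33 → 51 → 72.
Column c: ×2 each step, so 4, 8, 16, 32, 64 → 128 → 256.
So the next two lines are 28  51  128 and 26  72  256.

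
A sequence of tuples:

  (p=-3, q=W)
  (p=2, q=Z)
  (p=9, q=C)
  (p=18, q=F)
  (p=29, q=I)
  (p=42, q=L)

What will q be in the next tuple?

Q: letters move forward 3 places in the alphabet, wrapping Z→A; W, Z, C, F, I, L → O.

O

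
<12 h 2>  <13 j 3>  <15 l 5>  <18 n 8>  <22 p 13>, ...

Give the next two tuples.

For the first coordinate, differences are 1, 2, 3, … (increasing by 1 each time): 12, 13, 15, 18, 22 → 27 → 33.
For the letter, letters move forward 2 places in the alphabet: h, j, l, n, p → r → t.
Third coordinate — each term is the sum of the two before it: 2, 3, 5, 8, 13 → 21 → 34.
Putting the parts together: <27 r 21> and then <33 t 34>.

<27 r 21>, <33 t 34>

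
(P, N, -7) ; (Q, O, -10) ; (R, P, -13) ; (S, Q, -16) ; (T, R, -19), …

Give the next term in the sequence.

(U, S, -22)

First letter: letters move forward 1 place in the alphabet, so P, Q, R, S, T → U.
For the second letter, letters move forward 1 place in the alphabet: N, O, P, Q, R → S.
Third slot — −3 each step: -7, -10, -13, -16, -19 → -22.
Putting it together: (U, S, -22).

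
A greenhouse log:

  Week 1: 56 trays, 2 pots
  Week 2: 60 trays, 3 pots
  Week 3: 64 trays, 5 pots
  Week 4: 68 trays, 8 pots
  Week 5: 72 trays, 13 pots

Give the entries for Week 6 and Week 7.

Trays goes 56, 60, 64, 68, 72 → 76 → 80 (+4 each step).
Pots: 2, 3, 5, 8, 13 → 21 → 34 (each term is the sum of the two before it).
Putting the parts together: 76 trays, 21 pots and then 80 trays, 34 pots.

76 trays, 21 pots; 80 trays, 34 pots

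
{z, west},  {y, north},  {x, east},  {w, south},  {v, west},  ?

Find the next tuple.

Letter: z, y, x, w, v → u (letters move back 1 place in the alphabet).
For the direction, repeats west → north → east → south: west, north, east, south, west → north.
So the next tuple is {u, north}.

{u, north}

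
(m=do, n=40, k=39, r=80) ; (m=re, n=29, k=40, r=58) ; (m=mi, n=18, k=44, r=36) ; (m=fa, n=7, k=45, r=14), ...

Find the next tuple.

(m=sol, n=-4, k=49, r=-8)

M goes do, re, mi, fa → sol (runs through the solfège scale do→ti).
N: −11 each step, so 40, 29, 18, 7 → -4.
K: alternating steps +1, +4, +1, +4, …; 39, 40, 44, 45 → 49.
R: always 2 × the n, so 80, 58, 36, 14 → -8.
Putting it together: (m=sol, n=-4, k=49, r=-8).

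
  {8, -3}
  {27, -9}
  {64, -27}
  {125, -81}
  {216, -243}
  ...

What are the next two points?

{343, -729}, {512, -2187}

First slot — perfect cubes: 2³, 3³, 4³, …: 8, 27, 64, 125, 216 → 343 → 512.
Second slot: -3, -9, -27, -81, -243 → -729 → -2187 (×3 each step).
Putting the parts together: {343, -729} and then {512, -2187}.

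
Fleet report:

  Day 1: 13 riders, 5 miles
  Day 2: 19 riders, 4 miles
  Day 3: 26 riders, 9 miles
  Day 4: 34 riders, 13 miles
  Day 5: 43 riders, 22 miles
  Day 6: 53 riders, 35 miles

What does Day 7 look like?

64 riders, 57 miles

Riders goes 13, 19, 26, 34, 43, 53 → 64 (differences are 6, 7, 8, … (increasing by 1 each time)).
Miles: 5, 4, 9, 13, 22, 35 → 57 (each term is the sum of the two before it).
So the next row is 64 riders, 57 miles.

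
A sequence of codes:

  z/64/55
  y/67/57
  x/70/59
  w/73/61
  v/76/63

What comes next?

For the letter, letters move back 1 place in the alphabet: z, y, x, w, v → u.
Second component: +3 each step, so 64, 67, 70, 73, 76 → 79.
Third component — +2 each step: 55, 57, 59, 61, 63 → 65.
So the next code is u/79/65.

u/79/65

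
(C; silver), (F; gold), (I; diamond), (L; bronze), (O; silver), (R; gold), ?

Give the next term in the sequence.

(U; diamond)

Letter: letters move forward 3 places in the alphabet, so C, F, I, L, O, R → U.
Rank — repeats silver → gold → diamond → bronze: silver, gold, diamond, bronze, silver, gold → diamond.
So the next term is (U; diamond).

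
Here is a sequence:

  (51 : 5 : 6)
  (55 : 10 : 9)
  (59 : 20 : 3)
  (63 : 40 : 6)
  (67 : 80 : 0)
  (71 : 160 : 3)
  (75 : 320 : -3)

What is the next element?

(79 : 640 : 0)

First value: +4 each step; 51, 55, 59, 63, 67, 71, 75 → 79.
Second value: 5, 10, 20, 40, 80, 160, 320 → 640 (×2 each step).
Third value: alternating steps +3, −6, +3, −6, …; 6, 9, 3, 6, 0, 3, -3 → 0.
Combining the parts gives (79 : 640 : 0).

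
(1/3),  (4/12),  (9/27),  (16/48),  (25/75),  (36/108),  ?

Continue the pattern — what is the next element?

First slot — perfect squares: 1², 2², 3², …: 1, 4, 9, 16, 25, 36 → 49.
Second slot: always 3 × the first slot, so 3, 12, 27, 48, 75, 108 → 147.
Combining the parts gives (49/147).

(49/147)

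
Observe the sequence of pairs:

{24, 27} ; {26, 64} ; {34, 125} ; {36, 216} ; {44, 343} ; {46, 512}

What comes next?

First slot goes 24, 26, 34, 36, 44, 46 → 54 (alternating steps +2, +8, +2, +8, …).
For the second slot, perfect cubes: 3³, 4³, 5³, …: 27, 64, 125, 216, 343, 512 → 729.
Putting it together: {54, 729}.

{54, 729}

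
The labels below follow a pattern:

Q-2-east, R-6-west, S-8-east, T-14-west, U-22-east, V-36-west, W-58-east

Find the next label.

X-94-west

Letter: letters move forward 1 place in the alphabet; Q, R, S, T, U, V, W → X.
For the second component, each term is the sum of the two before it: 2, 6, 8, 14, 22, 36, 58 → 94.
Direction: alternates east ↔ west, so east, west, east, west, east, west, east → west.
So the next label is X-94-west.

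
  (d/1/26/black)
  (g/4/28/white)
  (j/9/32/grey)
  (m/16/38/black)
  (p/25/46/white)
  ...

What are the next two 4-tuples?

(s/36/56/grey), (v/49/68/black)

Letter: d, g, j, m, p → s → v (letters move forward 3 places in the alphabet).
Second slot: 1, 4, 9, 16, 25 → 36 → 49 (perfect squares: 1², 2², 3², …).
For the third slot, differences are 2, 4, 6, … (increasing by 2 each time): 26, 28, 32, 38, 46 → 56 → 68.
Shade goes black, white, grey, black, white → grey → black (repeats black → white → grey).
Putting the parts together: (s/36/56/grey) and then (v/49/68/black).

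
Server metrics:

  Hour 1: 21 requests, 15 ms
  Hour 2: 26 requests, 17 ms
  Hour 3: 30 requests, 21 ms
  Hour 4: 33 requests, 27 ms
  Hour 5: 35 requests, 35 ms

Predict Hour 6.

Requests: 21, 26, 30, 33, 35 → 36 (differences are 5, 4, 3, … (decreasing by 1 each time)).
Ms: differences are 2, 4, 6, … (increasing by 2 each time); 15, 17, 21, 27, 35 → 45.
So the next record is 36 requests, 45 ms.

36 requests, 45 ms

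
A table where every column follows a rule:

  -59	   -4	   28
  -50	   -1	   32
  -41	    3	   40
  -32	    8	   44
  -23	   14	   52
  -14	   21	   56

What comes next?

-5  29  64

First component: +9 each step, so -59, -50, -41, -32, -23, -14 → -5.
Second component: -4, -1, 3, 8, 14, 21 → 29 (differences are 3, 4, 5, … (increasing by 1 each time)).
Third component: alternating steps +4, +8, +4, +8, …; 28, 32, 40, 44, 52, 56 → 64.
Putting it together: -5  29  64.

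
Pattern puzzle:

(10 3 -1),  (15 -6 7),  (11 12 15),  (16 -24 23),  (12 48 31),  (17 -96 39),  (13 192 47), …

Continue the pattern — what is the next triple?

(18 -384 55)

First part goes 10, 15, 11, 16, 12, 17, 13 → 18 (alternating steps +5, −4, +5, −4, …).
For the second part, ×(-2) each step: 3, -6, 12, -24, 48, -96, 192 → -384.
Third part goes -1, 7, 15, 23, 31, 39, 47 → 55 (+8 each step).
Putting it together: (18 -384 55).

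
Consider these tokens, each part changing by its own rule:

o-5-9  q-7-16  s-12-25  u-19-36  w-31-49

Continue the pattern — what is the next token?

Letter: o, q, s, u, w → y (letters move forward 2 places in the alphabet).
Second component: each term is the sum of the two before it; 5, 7, 12, 19, 31 → 50.
For the third component, perfect squares: 3², 4², 5², …: 9, 16, 25, 36, 49 → 64.
Combining the parts gives y-50-64.

y-50-64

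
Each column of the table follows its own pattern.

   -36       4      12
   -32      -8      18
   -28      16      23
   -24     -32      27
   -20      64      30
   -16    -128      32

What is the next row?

-12  256  33

First component: +4 each step, so -36, -32, -28, -24, -20, -16 → -12.
Second component goes 4, -8, 16, -32, 64, -128 → 256 (×(-2) each step).
Third component goes 12, 18, 23, 27, 30, 32 → 33 (differences are 6, 5, 4, … (decreasing by 1 each time)).
Combining the parts gives -12  256  33.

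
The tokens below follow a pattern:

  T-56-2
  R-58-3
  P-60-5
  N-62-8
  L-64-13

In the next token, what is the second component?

66

Second component — +2 each step: 56, 58, 60, 62, 64 → 66.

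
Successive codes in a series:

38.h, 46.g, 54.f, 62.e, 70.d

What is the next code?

78.c

First component — +8 each step: 38, 46, 54, 62, 70 → 78.
For the letter, letters move back 1 place in the alphabet: h, g, f, e, d → c.
Combining the parts gives 78.c.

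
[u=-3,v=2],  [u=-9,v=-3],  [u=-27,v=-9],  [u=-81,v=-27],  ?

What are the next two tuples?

[u=-243,v=-81], [u=-729,v=-243]

U goes -3, -9, -27, -81 → -243 → -729 (×3 each step).
V goes 2, -3, -9, -27 → -81 → -243 (always the previous value of the u).
Putting the parts together: [u=-243,v=-81] and then [u=-729,v=-243].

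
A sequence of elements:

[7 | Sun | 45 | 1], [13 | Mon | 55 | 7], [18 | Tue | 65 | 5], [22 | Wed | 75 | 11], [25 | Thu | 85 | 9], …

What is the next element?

First component — differences are 6, 5, 4, … (decreasing by 1 each time): 7, 13, 18, 22, 25 → 27.
Day: runs through the weekdays Mon→Sun, so Sun, Mon, Tue, Wed, Thu → Fri.
Third component — +10 each step: 45, 55, 65, 75, 85 → 95.
Fourth component — alternating steps +6, −2, +6, −2, …: 1, 7, 5, 11, 9 → 15.
Putting it together: [27 | Fri | 95 | 15].

[27 | Fri | 95 | 15]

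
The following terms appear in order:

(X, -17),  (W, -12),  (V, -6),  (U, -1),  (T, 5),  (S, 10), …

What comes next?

Letter — letters move back 1 place in the alphabet: X, W, V, U, T, S → R.
Second slot: -17, -12, -6, -1, 5, 10 → 16 (alternating steps +5, +6, +5, +6, …).
Putting it together: (R, 16).

(R, 16)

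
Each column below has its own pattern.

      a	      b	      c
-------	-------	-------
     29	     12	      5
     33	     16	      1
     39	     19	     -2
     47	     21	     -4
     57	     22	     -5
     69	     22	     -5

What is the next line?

Column a — differences are 4, 6, 8, … (increasing by 2 each time): 29, 33, 39, 47, 57, 69 → 83.
Column b: 12, 16, 19, 21, 22, 22 → 21 (differences are 4, 3, 2, … (decreasing by 1 each time)).
For the column c, together with the column b always sums to 17: 5, 1, -2, -4, -5, -5 → -4.
Putting it together: 83  21  -4.

83  21  -4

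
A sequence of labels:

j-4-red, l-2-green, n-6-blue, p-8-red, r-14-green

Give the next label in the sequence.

t-22-blue

Letter — letters move forward 2 places in the alphabet: j, l, n, p, r → t.
Second component goes 4, 2, 6, 8, 14 → 22 (each term is the sum of the two before it).
Colour: repeats red → green → blue; red, green, blue, red, green → blue.
Putting it together: t-22-blue.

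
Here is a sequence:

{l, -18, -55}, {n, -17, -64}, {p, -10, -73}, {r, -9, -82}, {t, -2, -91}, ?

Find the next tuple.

{v, -1, -100}

Letter: letters move forward 2 places in the alphabet, so l, n, p, r, t → v.
Second part goes -18, -17, -10, -9, -2 → -1 (alternating steps +1, +7, +1, +7, …).
Third part: −9 each step; -55, -64, -73, -82, -91 → -100.
So the next tuple is {v, -1, -100}.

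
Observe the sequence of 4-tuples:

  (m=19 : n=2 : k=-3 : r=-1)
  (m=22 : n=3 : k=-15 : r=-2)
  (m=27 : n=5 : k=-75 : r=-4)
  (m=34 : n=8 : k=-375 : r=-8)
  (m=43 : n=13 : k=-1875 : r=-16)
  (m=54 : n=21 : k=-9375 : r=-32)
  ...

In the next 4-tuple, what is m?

M: 19, 22, 27, 34, 43, 54 → 67 (differences are 3, 5, 7, … (increasing by 2 each time)).

67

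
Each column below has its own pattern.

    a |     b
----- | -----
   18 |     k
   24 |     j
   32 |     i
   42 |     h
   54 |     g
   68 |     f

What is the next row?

84  e

Column a: differences are 6, 8, 10, … (increasing by 2 each time); 18, 24, 32, 42, 54, 68 → 84.
Column b — letters move back 1 place in the alphabet: k, j, i, h, g, f → e.
Combining the parts gives 84  e.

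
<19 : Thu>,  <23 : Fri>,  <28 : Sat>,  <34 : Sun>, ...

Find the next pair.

First slot: differences are 4, 5, 6, … (increasing by 1 each time); 19, 23, 28, 34 → 41.
Day: runs through the weekdays Mon→Sun, so Thu, Fri, Sat, Sun → Mon.
So the next pair is <41 : Mon>.

<41 : Mon>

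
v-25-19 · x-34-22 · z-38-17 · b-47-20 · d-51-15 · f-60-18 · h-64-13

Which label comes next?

j-73-16

Letter — letters move forward 2 places in the alphabet, wrapping Z→A: v, x, z, b, d, f, h → j.
For the second component, alternating steps +9, +4, +9, +4, …: 25, 34, 38, 47, 51, 60, 64 → 73.
Third component — alternating steps +3, −5, +3, −5, …: 19, 22, 17, 20, 15, 18, 13 → 16.
So the next label is j-73-16.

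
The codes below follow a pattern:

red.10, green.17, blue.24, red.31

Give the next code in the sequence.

green.38

Colour: red, green, blue, red → green (repeats red → green → blue).
Second component: 10, 17, 24, 31 → 38 (+7 each step).
So the next code is green.38.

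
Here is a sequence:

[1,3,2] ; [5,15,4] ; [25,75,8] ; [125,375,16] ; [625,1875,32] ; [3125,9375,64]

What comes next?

First part: ×5 each step; 1, 5, 25, 125, 625, 3125 → 15625.
Second part: 3, 15, 75, 375, 1875, 9375 → 46875 (×5 each step).
Third part goes 2, 4, 8, 16, 32, 64 → 128 (×2 each step).
So the next term is [15625,46875,128].

[15625,46875,128]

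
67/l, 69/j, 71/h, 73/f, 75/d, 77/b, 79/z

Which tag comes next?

First component: 67, 69, 71, 73, 75, 77, 79 → 81 (+2 each step).
For the letter, letters move back 2 places in the alphabet, wrapping A→Z: l, j, h, f, d, b, z → x.
Combining the parts gives 81/x.

81/x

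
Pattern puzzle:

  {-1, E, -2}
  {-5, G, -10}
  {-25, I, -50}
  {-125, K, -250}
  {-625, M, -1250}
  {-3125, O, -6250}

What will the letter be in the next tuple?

Q

Letter — letters move forward 2 places in the alphabet: E, G, I, K, M, O → Q.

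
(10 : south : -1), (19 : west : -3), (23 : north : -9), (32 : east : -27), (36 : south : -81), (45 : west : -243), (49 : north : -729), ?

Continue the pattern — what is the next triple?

For the first slot, alternating steps +9, +4, +9, +4, …: 10, 19, 23, 32, 36, 45, 49 → 58.
Direction — repeats south → west → north → east: south, west, north, east, south, west, north → east.
For the third slot, ×3 each step: -1, -3, -9, -27, -81, -243, -729 → -2187.
So the next triple is (58 : east : -2187).

(58 : east : -2187)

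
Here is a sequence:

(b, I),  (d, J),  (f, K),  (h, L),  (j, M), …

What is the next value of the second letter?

N

First letter goes b, d, f, h, j → l (letters move forward 2 places in the alphabet).
Second letter goes I, J, K, L, M → N (letters move forward 1 place in the alphabet).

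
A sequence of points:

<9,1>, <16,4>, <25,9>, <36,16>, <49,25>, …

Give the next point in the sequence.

<64,36>

For the first slot, perfect squares: 3², 4², 5², …: 9, 16, 25, 36, 49 → 64.
For the second slot, perfect squares: 1², 2², 3², …: 1, 4, 9, 16, 25 → 36.
So the next point is <64,36>.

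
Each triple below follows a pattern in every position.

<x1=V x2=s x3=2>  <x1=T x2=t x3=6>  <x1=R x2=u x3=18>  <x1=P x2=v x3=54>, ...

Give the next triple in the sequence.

<x1=N x2=w x3=162>

X1: letters move back 2 places in the alphabet, so V, T, R, P → N.
X2: letters move forward 1 place in the alphabet, so s, t, u, v → w.
X3: ×3 each step; 2, 6, 18, 54 → 162.
Combining the parts gives <x1=N x2=w x3=162>.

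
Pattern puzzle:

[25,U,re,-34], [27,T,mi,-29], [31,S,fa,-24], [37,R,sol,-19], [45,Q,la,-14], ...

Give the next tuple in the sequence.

First coordinate goes 25, 27, 31, 37, 45 → 55 (differences are 2, 4, 6, … (increasing by 2 each time)).
Letter: letters move back 1 place in the alphabet, so U, T, S, R, Q → P.
Note: runs through the solfège scale do→ti; re, mi, fa, sol, la → ti.
Fourth coordinate: +5 each step, so -34, -29, -24, -19, -14 → -9.
So the next tuple is [55,P,ti,-9].

[55,P,ti,-9]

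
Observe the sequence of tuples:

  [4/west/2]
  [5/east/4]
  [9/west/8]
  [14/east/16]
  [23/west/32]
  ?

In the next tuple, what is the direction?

Direction — alternates west ↔ east: west, east, west, east, west → east.

east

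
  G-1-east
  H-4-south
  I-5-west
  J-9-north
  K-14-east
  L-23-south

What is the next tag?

Letter: G, H, I, J, K, L → M (letters move forward 1 place in the alphabet).
Second component: 1, 4, 5, 9, 14, 23 → 37 (each term is the sum of the two before it).
Direction goes east, south, west, north, east, south → west (repeats east → south → west → north).
So the next tag is M-37-west.

M-37-west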